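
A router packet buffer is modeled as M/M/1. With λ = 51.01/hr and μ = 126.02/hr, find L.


ρ = λ/μ = 51.01/126.02 = 0.4048
L = ρ/(1−ρ) = 0.4048/(1 − 0.4048) = 0.4048/0.5952 = 0.6800

Final: 0.6800


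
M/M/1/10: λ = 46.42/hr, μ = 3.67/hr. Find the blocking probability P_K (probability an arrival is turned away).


ρ = λ/μ = 46.42/3.67 = 12.6485
P_K = (1−ρ)ρ^K/(1−ρ^(K+1)) = (-11.6485·104807103476.238190)/(1 − 1325652791108.168213)
= -1220845687631.929932/-1325652791107.168213 = 0.920939

Final: 0.920939


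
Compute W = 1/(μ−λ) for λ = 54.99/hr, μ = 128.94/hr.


W = 1/(μ−λ) = 1/(128.94 − 54.99) = 1/73.95 = 0.01352 hr

Final: 0.01352 hr


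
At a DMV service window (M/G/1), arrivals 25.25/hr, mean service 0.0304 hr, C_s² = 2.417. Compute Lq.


ρ = λ·E[S] = 25.25·0.0304 = 0.7676
Lq = ρ²(1+C_s²)/(2(1−ρ)) = 0.5892·(1+2.417)/(2·0.2324)
= 0.5892·3.4170/0.4648 = 4.33160

Final: 4.33160


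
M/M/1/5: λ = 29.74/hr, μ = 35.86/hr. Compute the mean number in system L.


ρ = 29.74/35.86 = 0.8293
L = ρ[1 − (K+1)ρ^K + Kρ^(K+1)] / [(1−ρ)(1−ρ^(K+1))]
Numerator: 0.8293·(1 − 6·0.392332 + 5·0.325375) = 0.226313
Denominator: (0.1707)·(0.674625) = 0.115134
L = 0.226313/0.115134 = 1.9656

Final: 1.9656


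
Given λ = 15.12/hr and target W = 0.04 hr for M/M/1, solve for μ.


W = 1/(μ−λ) ⇒ μ − λ = 1/W = 1/0.04 = 25.0000
μ = λ + 1/W = 15.12 + 25.0000 = 40.1200 per hr

Final: 40.1200 /hr


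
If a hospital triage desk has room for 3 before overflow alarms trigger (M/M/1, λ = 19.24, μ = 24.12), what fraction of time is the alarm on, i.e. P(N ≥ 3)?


ρ = 19.24/24.12 = 0.7977
P(N ≥ n) = ρ^n = 0.7977^3 = 0.507555

Final: 0.507555


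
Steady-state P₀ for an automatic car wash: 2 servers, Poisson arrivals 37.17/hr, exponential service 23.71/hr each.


a = λ/μ = 37.17/23.71 = 1.5677; ρ = a/c = 0.7838
Σ_{k=0}^{1} a^k/k! (terms k=0..1) = 1.00000 + 1.56769 = 2.56769
Tail: a^2/(2!(1−ρ)) = 2.45766/(2·0.2162) = 5.68499
P₀ = 1/(2.56769 + 5.68499) = 1/8.25268 = 0.121173

Final: 0.121173


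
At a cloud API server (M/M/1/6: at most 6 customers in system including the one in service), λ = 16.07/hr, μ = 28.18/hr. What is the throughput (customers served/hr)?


ρ = 0.5703; P_K = (1−ρ)ρ^6/(1−ρ^7) = 0.015075
λ_eff = λ(1 − P_K) = 16.07·(1 − 0.015075) = 16.07·0.984925 = 15.8277 /hr

Final: 15.8277 /hr


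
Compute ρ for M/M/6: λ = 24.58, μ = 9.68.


ρ = λ/(cμ) = 24.58/(6·9.68) = 24.58/58.08 = 0.4232

Final: 0.4232


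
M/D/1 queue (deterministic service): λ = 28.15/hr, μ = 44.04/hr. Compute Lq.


ρ = 28.15/44.04 = 0.6392
M/D/1: Lq = ρ²/(2(1−ρ)) = 0.4086/(2·0.3608) = 0.56618

Final: 0.56618


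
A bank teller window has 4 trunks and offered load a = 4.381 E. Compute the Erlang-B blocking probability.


B(c,a) = (a^c/c!) / Σ_{k=0}^{c} a^k/k!
a^4/4! = 15.349060
Σ terms (k=0..4): 1.00000 + 4.38100 + 9.59658 + 14.01421 + 15.34906 = 44.340846
B = 15.349060/44.340846 = 0.346161

Final: 0.346161


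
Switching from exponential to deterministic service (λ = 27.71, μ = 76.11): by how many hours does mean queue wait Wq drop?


ρ = 27.71/76.11 = 0.3641
Wq(M/M/1) = ρ/(μ−λ) = 0.3641/48.40 = 0.007522 hr
Wq(M/D/1) = ρ/(2(μ−λ)) = 0.003761 hr
Savings = 0.007522 − 0.003761 = 0.003761 hr

Final: 0.003761 hr


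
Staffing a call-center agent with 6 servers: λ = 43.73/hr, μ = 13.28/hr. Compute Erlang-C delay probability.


a = λ/μ = 3.2929; ρ = a/6 = 0.5488
P₀ = 0.036080 (from M/M/c formula)
C(c,a) = [a^c/(c!(1−ρ))]·P₀ = [1274.93609/(720·0.4512)]·0.036080
= 3.92470·0.036080 = 0.141605

Final: 0.141605


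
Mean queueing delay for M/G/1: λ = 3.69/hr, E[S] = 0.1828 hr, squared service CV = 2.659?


ρ = λ·E[S] = 3.69·0.1828 = 0.6745
E[S²] = E[S]²(1+C_s²) = 0.1828²·(1+2.659) = 0.122269
Wq = λ·E[S²]/(2(1−ρ)) = 3.69·0.122269/(2·0.3255) = 0.69311 hr

Final: 0.69311 hr


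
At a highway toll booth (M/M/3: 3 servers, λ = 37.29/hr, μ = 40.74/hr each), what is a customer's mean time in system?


a = 0.9153; ρ = 0.3051; P₀ = 0.397118
Lq = P₀·a^c·ρ/(c!(1−ρ)²) = 0.03207
Wq = Lq/λ = 0.03207/37.29 = 0.0008600 hr
W = Wq + 1/μ = 0.0008600 + 0.02455 = 0.02541 hr

Final: 0.02541 hr


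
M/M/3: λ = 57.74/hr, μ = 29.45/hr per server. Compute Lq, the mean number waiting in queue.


a = λ/μ = 1.9606; ρ = a/3 = 0.6535
P₀ = 0.117535
Lq = P₀·a^c·ρ / (c!·(1−ρ)²) = 0.117535·7.53658·0.6535/(6·0.12004)
= 0.80380

Final: 0.80380


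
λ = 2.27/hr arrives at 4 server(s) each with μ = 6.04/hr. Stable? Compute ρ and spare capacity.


Total capacity cμ = 4·6.04 = 24.16/hr
ρ = λ/(cμ) = 2.27/24.16 = 0.09396
Stable ⇔ ρ < 1: YES
Spare capacity = cμ − λ = 24.16 − 2.27 = 21.89/hr

Final: ρ = 0.09396; stable; margin = 21.89/hr


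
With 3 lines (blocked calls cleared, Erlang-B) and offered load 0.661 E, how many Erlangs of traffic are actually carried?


B(3,0.661) = 0.024971 (Erlang-B)
Carried load = a(1 − B) = 0.661·(1 − 0.024971) = 0.661·0.975029 = 0.6445 E

Final: 0.6445 Erlangs


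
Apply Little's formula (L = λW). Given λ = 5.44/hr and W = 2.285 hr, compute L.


L = λW = 5.44·2.285 = 12.4304

Final: 12.4304


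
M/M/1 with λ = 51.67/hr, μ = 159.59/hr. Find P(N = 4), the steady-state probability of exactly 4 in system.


ρ = 51.67/159.59 = 0.3238
P_n = (1−ρ)·ρ^n = (1 − 0.3238)·0.3238^4 = 0.6762·0.010988 = 0.007431

Final: 0.007431


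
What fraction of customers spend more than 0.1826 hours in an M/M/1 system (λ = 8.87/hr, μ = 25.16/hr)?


W ~ Exponential(μ−λ) for M/M/1.
μ − λ = 25.16 − 8.87 = 16.2900
P(W > t) = e^{−(μ−λ)t} = e^{−2.9746} = 0.051070

Final: 0.051070


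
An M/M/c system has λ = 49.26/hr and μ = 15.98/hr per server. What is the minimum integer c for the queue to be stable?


Stability requires cμ > λ ⇔ c > λ/μ.
λ/μ = 49.26/15.98 = 3.0826
Minimum integer c = ⌊3.0826⌋ + 1 = 4
Check: 4·15.98 = 63.92 > 49.26, while 3·15.98 = 47.94 ≤ 49.26

Final: 4 servers


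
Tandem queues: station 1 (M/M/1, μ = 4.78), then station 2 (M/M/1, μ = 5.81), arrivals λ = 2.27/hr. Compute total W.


Each node sees arrival rate λ = 2.27/hr (tandem ⇒ throughput preserved).
W₁ = 1/(μ₁−λ) = 1/(4.78−2.27) = 0.39841 hr
W₂ = 1/(μ₂−λ) = 1/(5.81−2.27) = 0.28249 hr
W_total = W₁ + W₂ = 0.39841 + 0.28249 = 0.68089 hr

Final: 0.68089 hr


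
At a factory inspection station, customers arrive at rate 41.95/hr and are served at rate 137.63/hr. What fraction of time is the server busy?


ρ = λ/μ = 41.95/137.63 = 0.3048

Final: 0.3048


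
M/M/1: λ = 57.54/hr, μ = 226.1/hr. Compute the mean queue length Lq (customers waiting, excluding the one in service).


ρ = 57.54/226.1 = 0.2545
Lq = ρ²/(1−ρ) = 0.06476/0.7455 = 0.08687

Final: 0.08687


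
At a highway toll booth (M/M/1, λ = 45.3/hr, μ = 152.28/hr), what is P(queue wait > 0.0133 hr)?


ρ = 45.3/152.28 = 0.2975
P(Wq > t) = ρ·e^{−(μ−λ)t} = 0.2975·e^{−1.4228}
= 0.2975·0.241030 = 0.071701

Final: 0.071701


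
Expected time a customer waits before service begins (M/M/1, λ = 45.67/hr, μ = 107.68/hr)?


ρ = 45.67/107.68 = 0.4241
Wq = ρ/(μ−λ) = 0.4241/(107.68 − 45.67) = 0.4241/62.01 = 0.006840 hr

Final: 0.006840 hr


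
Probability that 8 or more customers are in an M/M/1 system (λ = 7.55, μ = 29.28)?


ρ = 7.55/29.28 = 0.2579
P(N ≥ n) = ρ^n = 0.2579^8 = 0.00001954

Final: 0.00001954


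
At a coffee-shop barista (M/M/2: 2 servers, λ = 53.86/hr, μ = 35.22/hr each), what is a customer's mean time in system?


a = 1.5292; ρ = 0.7646; P₀ = 0.133387
Lq = P₀·a^c·ρ/(c!(1−ρ)²) = 2.15255
Wq = Lq/λ = 2.15255/53.86 = 0.03997 hr
W = Wq + 1/μ = 0.03997 + 0.02839 = 0.06836 hr

Final: 0.06836 hr


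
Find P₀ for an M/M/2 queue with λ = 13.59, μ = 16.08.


a = λ/μ = 13.59/16.08 = 0.8451; ρ = a/c = 0.4226
Σ_{k=0}^{1} a^k/k! (terms k=0..1) = 1.00000 + 0.84515 = 1.84515
Tail: a^2/(2!(1−ρ)) = 0.71428/(2·0.5774) = 0.61850
P₀ = 1/(1.84515 + 0.61850) = 1/2.46365 = 0.405902

Final: 0.405902


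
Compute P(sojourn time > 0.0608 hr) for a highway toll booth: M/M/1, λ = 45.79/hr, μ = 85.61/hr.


W ~ Exponential(μ−λ) for M/M/1.
μ − λ = 85.61 − 45.79 = 39.8200
P(W > t) = e^{−(μ−λ)t} = e^{−2.4211} = 0.088828

Final: 0.088828


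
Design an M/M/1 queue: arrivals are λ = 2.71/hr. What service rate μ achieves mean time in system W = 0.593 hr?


W = 1/(μ−λ) ⇒ μ − λ = 1/W = 1/0.593 = 1.6863
μ = λ + 1/W = 2.71 + 1.6863 = 4.3963 per hr

Final: 4.3963 /hr


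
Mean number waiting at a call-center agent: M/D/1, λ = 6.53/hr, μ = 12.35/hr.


ρ = 6.53/12.35 = 0.5287
M/D/1: Lq = ρ²/(2(1−ρ)) = 0.2796/(2·0.4713) = 0.29662

Final: 0.29662


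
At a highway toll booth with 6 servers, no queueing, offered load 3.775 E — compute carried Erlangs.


B(6,3.775) = 0.101154 (Erlang-B)
Carried load = a(1 − B) = 3.775·(1 − 0.101154) = 3.775·0.898846 = 3.3931 E

Final: 3.3931 Erlangs


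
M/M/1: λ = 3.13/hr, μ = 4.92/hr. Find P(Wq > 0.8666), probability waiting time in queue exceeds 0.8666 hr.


ρ = 3.13/4.92 = 0.6362
P(Wq > t) = ρ·e^{−(μ−λ)t} = 0.6362·e^{−1.5512}
= 0.6362·0.211990 = 0.134864

Final: 0.134864


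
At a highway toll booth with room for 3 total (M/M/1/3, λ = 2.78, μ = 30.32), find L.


ρ = 2.78/30.32 = 0.09169
L = ρ[1 − (K+1)ρ^K + Kρ^(K+1)] / [(1−ρ)(1−ρ^(K+1))]
Numerator: 0.09169·(1 − 4·0.0007708 + 3·0.00007067) = 0.091425
Denominator: (0.9083)·(0.999929) = 0.908247
L = 0.091425/0.908247 = 0.1007

Final: 0.1007


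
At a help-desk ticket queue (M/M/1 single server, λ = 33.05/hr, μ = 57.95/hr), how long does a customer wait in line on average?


ρ = 33.05/57.95 = 0.5703
Wq = ρ/(μ−λ) = 0.5703/(57.95 − 33.05) = 0.5703/24.90 = 0.02290 hr

Final: 0.02290 hr


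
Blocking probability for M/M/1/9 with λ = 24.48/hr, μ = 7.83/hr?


ρ = λ/μ = 24.48/7.83 = 3.1264
P_K = (1−ρ)ρ^K/(1−ρ^(K+1)) = (-2.1264·28539.533025)/(1 − 89227.045779)
= -60687.512754/-89226.045779 = 0.680155

Final: 0.680155


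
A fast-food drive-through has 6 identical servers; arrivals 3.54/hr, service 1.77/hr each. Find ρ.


ρ = λ/(cμ) = 3.54/(6·1.77) = 3.54/10.62 = 0.3333

Final: 0.3333


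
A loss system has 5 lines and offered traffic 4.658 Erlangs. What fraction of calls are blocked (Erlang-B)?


B(c,a) = (a^c/c!) / Σ_{k=0}^{c} a^k/k!
a^5/5! = 18.273266
Σ terms (k=0..5): 1.00000 + 4.65800 + 10.84848 + 16.84408 + 19.61493 + 18.27327 = 71.238751
B = 18.273266/71.238751 = 0.256507

Final: 0.256507


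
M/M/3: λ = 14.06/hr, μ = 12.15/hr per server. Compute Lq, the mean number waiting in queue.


a = λ/μ = 1.1572; ρ = a/3 = 0.3857
P₀ = 0.307956
Lq = P₀·a^c·ρ / (c!·(1−ρ)²) = 0.307956·1.54963·0.3857/(6·0.37732)
= 0.08131

Final: 0.08131


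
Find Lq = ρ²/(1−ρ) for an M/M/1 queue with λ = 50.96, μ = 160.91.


ρ = 50.96/160.91 = 0.3167
Lq = ρ²/(1−ρ) = 0.1003/0.6833 = 0.1468

Final: 0.1468


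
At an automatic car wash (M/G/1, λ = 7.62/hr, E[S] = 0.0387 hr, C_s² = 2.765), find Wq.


ρ = λ·E[S] = 7.62·0.0387 = 0.2949
E[S²] = E[S]²(1+C_s²) = 0.0387²·(1+2.765) = 0.005639
Wq = λ·E[S²]/(2(1−ρ)) = 7.62·0.005639/(2·0.7051) = 0.03047 hr

Final: 0.03047 hr


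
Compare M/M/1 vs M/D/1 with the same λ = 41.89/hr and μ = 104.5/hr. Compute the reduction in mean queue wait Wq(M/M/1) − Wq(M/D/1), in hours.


ρ = 41.89/104.5 = 0.4009
Wq(M/M/1) = ρ/(μ−λ) = 0.4009/62.61 = 0.006403 hr
Wq(M/D/1) = ρ/(2(μ−λ)) = 0.003201 hr
Savings = 0.006403 − 0.003201 = 0.003201 hr

Final: 0.003201 hr


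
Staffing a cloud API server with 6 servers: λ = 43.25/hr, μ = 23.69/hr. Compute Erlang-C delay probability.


a = λ/μ = 1.8257; ρ = a/6 = 0.3043
P₀ = 0.160974 (from M/M/c formula)
C(c,a) = [a^c/(c!(1−ρ))]·P₀ = [37.02766/(720·0.6957)]·0.160974
= 0.07392·0.160974 = 0.011899

Final: 0.011899


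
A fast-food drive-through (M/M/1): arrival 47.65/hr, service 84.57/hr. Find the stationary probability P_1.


ρ = 47.65/84.57 = 0.5634
P_n = (1−ρ)·ρ^n = (1 − 0.5634)·0.5634^1 = 0.4366·0.563439 = 0.245976

Final: 0.245976


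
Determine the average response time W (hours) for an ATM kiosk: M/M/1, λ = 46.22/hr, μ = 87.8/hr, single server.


W = 1/(μ−λ) = 1/(87.8 − 46.22) = 1/41.58 = 0.02405 hr

Final: 0.02405 hr


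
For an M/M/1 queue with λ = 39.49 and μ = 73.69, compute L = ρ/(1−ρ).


ρ = λ/μ = 39.49/73.69 = 0.5359
L = ρ/(1−ρ) = 0.5359/(1 − 0.5359) = 0.5359/0.4641 = 1.1547

Final: 1.1547


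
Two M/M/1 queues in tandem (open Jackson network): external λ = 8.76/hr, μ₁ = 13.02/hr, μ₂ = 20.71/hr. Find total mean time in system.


Each node sees arrival rate λ = 8.76/hr (tandem ⇒ throughput preserved).
W₁ = 1/(μ₁−λ) = 1/(13.02−8.76) = 0.23474 hr
W₂ = 1/(μ₂−λ) = 1/(20.71−8.76) = 0.08368 hr
W_total = W₁ + W₂ = 0.23474 + 0.08368 = 0.31842 hr

Final: 0.31842 hr


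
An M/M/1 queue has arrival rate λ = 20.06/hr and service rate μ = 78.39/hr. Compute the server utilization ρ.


ρ = λ/μ = 20.06/78.39 = 0.2559

Final: 0.2559


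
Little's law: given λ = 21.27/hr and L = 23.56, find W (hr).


W = L/λ = 23.56/21.27 = 1.1077 hr

Final: 1.1077 hr


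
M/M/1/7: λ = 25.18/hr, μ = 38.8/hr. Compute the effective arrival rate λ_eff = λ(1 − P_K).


ρ = 0.6490; P_K = (1−ρ)ρ^7/(1−ρ^8) = 0.017571
λ_eff = λ(1 − P_K) = 25.18·(1 − 0.017571) = 25.18·0.982429 = 24.7376 /hr

Final: 24.7376 /hr


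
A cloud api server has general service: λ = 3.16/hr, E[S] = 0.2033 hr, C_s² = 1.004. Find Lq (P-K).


ρ = λ·E[S] = 3.16·0.2033 = 0.6424
Lq = ρ²(1+C_s²)/(2(1−ρ)) = 0.4127·(1+1.004)/(2·0.3576)
= 0.4127·2.0040/0.7151 = 1.15652

Final: 1.15652


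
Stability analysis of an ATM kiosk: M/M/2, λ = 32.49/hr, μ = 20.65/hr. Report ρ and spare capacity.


Total capacity cμ = 2·20.65 = 41.30/hr
ρ = λ/(cμ) = 32.49/41.30 = 0.7867
Stable ⇔ ρ < 1: YES
Spare capacity = cμ − λ = 41.30 − 32.49 = 8.81/hr

Final: ρ = 0.7867; stable; margin = 8.81/hr


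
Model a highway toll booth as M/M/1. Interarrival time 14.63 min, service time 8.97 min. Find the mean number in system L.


λ = 60/14.63 = 4.1012 /hr
μ = 60/8.97 = 6.6890 /hr
ρ = λ/μ = 4.1012/6.6890 = 0.6131
L = ρ/(1−ρ) = 0.6131/0.3869 = 1.5848

Final: 1.5848


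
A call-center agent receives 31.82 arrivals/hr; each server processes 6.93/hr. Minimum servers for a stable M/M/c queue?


Stability requires cμ > λ ⇔ c > λ/μ.
λ/μ = 31.82/6.93 = 4.5916
Minimum integer c = ⌊4.5916⌋ + 1 = 5
Check: 5·6.93 = 34.65 > 31.82, while 4·6.93 = 27.72 ≤ 31.82

Final: 5 servers


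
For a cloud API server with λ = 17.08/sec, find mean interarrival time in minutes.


Mean interarrival time = 1/λ = 1/17.08 second = 0.05855 second
In minutes: 0.05855 × 0.0166667 = 0.0009758 min

Final: 0.0009758 min


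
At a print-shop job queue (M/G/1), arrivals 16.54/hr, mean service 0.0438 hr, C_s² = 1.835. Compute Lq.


ρ = λ·E[S] = 16.54·0.0438 = 0.7245
Lq = ρ²(1+C_s²)/(2(1−ρ)) = 0.5248·(1+1.835)/(2·0.2755)
= 0.5248·2.8350/0.5511 = 2.69988

Final: 2.69988


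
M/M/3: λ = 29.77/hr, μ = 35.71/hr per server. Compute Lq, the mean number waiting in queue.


a = λ/μ = 0.8337; ρ = a/3 = 0.2779
P₀ = 0.431988
Lq = P₀·a^c·ρ / (c!·(1−ρ)²) = 0.431988·0.57938·0.2779/(6·0.52145)
= 0.02223

Final: 0.02223


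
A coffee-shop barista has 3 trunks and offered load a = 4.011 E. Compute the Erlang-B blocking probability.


B(c,a) = (a^c/c!) / Σ_{k=0}^{c} a^k/k!
a^3/3! = 10.754909
Σ terms (k=0..3): 1.00000 + 4.01100 + 8.04406 + 10.75491 = 23.809969
B = 10.754909/23.809969 = 0.451698

Final: 0.451698


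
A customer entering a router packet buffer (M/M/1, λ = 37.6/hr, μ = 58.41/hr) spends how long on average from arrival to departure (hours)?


W = 1/(μ−λ) = 1/(58.41 − 37.6) = 1/20.81 = 0.04805 hr

Final: 0.04805 hr


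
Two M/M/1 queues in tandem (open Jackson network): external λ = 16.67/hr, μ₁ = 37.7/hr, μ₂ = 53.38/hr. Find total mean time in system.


Each node sees arrival rate λ = 16.67/hr (tandem ⇒ throughput preserved).
W₁ = 1/(μ₁−λ) = 1/(37.7−16.67) = 0.04755 hr
W₂ = 1/(μ₂−λ) = 1/(53.38−16.67) = 0.02724 hr
W_total = W₁ + W₂ = 0.04755 + 0.02724 = 0.07479 hr

Final: 0.07479 hr


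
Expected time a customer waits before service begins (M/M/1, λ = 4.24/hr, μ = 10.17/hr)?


ρ = 4.24/10.17 = 0.4169
Wq = ρ/(μ−λ) = 0.4169/(10.17 − 4.24) = 0.4169/5.93 = 0.07031 hr

Final: 0.07031 hr


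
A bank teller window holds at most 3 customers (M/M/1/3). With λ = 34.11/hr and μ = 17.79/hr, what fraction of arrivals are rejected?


ρ = λ/μ = 34.11/17.79 = 1.9174
P_K = (1−ρ)ρ^K/(1−ρ^(K+1)) = (-0.9174·7.048835)/(1 − 13.515219)
= -6.466384/-12.515219 = 0.516682

Final: 0.516682


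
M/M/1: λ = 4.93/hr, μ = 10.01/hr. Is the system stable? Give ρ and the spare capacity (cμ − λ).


Total capacity cμ = 1·10.01 = 10.01/hr
ρ = λ/(cμ) = 4.93/10.01 = 0.4925
Stable ⇔ ρ < 1: YES
Spare capacity = cμ − λ = 10.01 − 4.93 = 5.08/hr

Final: ρ = 0.4925; stable; margin = 5.08/hr


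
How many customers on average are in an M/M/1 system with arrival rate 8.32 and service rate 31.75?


ρ = λ/μ = 8.32/31.75 = 0.2620
L = ρ/(1−ρ) = 0.2620/(1 − 0.2620) = 0.2620/0.7380 = 0.3551

Final: 0.3551


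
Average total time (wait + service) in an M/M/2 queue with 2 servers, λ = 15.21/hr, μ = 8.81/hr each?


a = 1.7264; ρ = 0.8632; P₀ = 0.073408
Lq = P₀·a^c·ρ/(c!(1−ρ)²) = 5.04805
Wq = Lq/λ = 5.04805/15.21 = 0.33189 hr
W = Wq + 1/μ = 0.33189 + 0.11351 = 0.44540 hr

Final: 0.44540 hr


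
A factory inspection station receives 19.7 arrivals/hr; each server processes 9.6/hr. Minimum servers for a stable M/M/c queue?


Stability requires cμ > λ ⇔ c > λ/μ.
λ/μ = 19.7/9.6 = 2.0521
Minimum integer c = ⌊2.0521⌋ + 1 = 3
Check: 3·9.6 = 28.80 > 19.7, while 2·9.6 = 19.20 ≤ 19.7

Final: 3 servers


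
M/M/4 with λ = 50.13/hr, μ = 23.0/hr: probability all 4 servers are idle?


a = λ/μ = 50.13/23.0 = 2.1796; ρ = a/c = 0.5449
Σ_{k=0}^{3} a^k/k! (terms k=0..3) = 1.00000 + 2.17957 + 2.37525 + 1.72567 = 7.28049
Tail: a^4/(4!(1−ρ)) = 22.56729/(24·0.4551) = 2.06611
P₀ = 1/(7.28049 + 2.06611) = 1/9.34660 = 0.106991

Final: 0.106991


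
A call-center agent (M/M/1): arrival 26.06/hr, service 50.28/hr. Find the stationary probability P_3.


ρ = 26.06/50.28 = 0.5183
P_n = (1−ρ)·ρ^n = (1 − 0.5183)·0.5183^3 = 0.4817·0.139231 = 0.067068

Final: 0.067068


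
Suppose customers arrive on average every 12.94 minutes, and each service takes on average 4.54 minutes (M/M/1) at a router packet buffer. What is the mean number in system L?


λ = 60/12.94 = 4.6368 /hr
μ = 60/4.54 = 13.2159 /hr
ρ = λ/μ = 4.6368/13.2159 = 0.3509
L = ρ/(1−ρ) = 0.3509/0.6491 = 0.5405

Final: 0.5405


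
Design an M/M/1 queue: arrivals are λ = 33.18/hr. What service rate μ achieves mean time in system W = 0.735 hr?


W = 1/(μ−λ) ⇒ μ − λ = 1/W = 1/0.735 = 1.3605
μ = λ + 1/W = 33.18 + 1.3605 = 34.5405 per hr

Final: 34.5405 /hr


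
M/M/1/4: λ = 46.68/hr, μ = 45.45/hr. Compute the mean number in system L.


ρ = 46.68/45.45 = 1.0271
L = ρ[1 − (K+1)ρ^K + Kρ^(K+1)] / [(1−ρ)(1−ρ^(K+1))]
Numerator: 1.0271·(1 − 5·1.112725 + 4·1.142838) = 0.007938
Denominator: (-0.02706)·(-0.142838) = 0.003866
L = 0.007938/0.003866 = 2.0534

Final: 2.0534


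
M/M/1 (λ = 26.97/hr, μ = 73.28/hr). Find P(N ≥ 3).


ρ = 26.97/73.28 = 0.3680
P(N ≥ n) = ρ^n = 0.3680^3 = 0.049852

Final: 0.049852


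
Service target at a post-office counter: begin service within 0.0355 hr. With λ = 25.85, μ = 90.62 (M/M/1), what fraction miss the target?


ρ = 25.85/90.62 = 0.2853
P(Wq > t) = ρ·e^{−(μ−λ)t} = 0.2853·e^{−2.2993}
= 0.2853·0.100326 = 0.028619

Final: 0.028619


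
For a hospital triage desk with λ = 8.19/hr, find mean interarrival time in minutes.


Mean interarrival time = 1/λ = 1/8.19 hour = 0.12210 hour
In minutes: 0.12210 × 60 = 7.3260 min

Final: 7.3260 min


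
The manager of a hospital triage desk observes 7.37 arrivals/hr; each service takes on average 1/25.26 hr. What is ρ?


ρ = λ/μ = 7.37/25.26 = 0.2918

Final: 0.2918


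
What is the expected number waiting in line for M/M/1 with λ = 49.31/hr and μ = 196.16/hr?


ρ = 49.31/196.16 = 0.2514
Lq = ρ²/(1−ρ) = 0.06319/0.7486 = 0.08441

Final: 0.08441


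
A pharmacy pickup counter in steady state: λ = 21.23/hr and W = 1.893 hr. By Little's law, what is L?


L = λW = 21.23·1.893 = 40.1884

Final: 40.1884


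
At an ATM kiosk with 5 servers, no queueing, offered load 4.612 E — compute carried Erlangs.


B(5,4.612) = 0.252604 (Erlang-B)
Carried load = a(1 − B) = 4.612·(1 − 0.252604) = 4.612·0.747396 = 3.4470 E

Final: 3.4470 Erlangs


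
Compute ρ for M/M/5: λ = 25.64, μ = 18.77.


ρ = λ/(cμ) = 25.64/(5·18.77) = 25.64/93.85 = 0.2732

Final: 0.2732


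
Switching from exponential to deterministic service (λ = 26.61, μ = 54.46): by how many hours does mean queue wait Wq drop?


ρ = 26.61/54.46 = 0.4886
Wq(M/M/1) = ρ/(μ−λ) = 0.4886/27.85 = 0.01754 hr
Wq(M/D/1) = ρ/(2(μ−λ)) = 0.008772 hr
Savings = 0.01754 − 0.008772 = 0.008772 hr

Final: 0.008772 hr


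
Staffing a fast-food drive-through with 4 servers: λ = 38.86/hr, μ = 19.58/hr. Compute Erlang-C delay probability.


a = λ/μ = 1.9847; ρ = a/4 = 0.4962
P₀ = 0.132623 (from M/M/c formula)
C(c,a) = [a^c/(c!(1−ρ))]·P₀ = [15.51531/(24·0.5038)]·0.132623
= 1.28311·0.132623 = 0.170170

Final: 0.170170


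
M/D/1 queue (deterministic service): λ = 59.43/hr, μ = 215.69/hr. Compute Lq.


ρ = 59.43/215.69 = 0.2755
M/D/1: Lq = ρ²/(2(1−ρ)) = 0.07592/(2·0.7245) = 0.05240

Final: 0.05240


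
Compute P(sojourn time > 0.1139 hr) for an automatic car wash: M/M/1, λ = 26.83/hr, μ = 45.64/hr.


W ~ Exponential(μ−λ) for M/M/1.
μ − λ = 45.64 − 26.83 = 18.8100
P(W > t) = e^{−(μ−λ)t} = e^{−2.1425} = 0.117366

Final: 0.117366


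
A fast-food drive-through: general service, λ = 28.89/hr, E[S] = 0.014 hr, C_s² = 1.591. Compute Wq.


ρ = λ·E[S] = 28.89·0.014 = 0.4045
E[S²] = E[S]²(1+C_s²) = 0.014²·(1+1.591) = 0.0005078
Wq = λ·E[S²]/(2(1−ρ)) = 28.89·0.0005078/(2·0.5955) = 0.01232 hr

Final: 0.01232 hr


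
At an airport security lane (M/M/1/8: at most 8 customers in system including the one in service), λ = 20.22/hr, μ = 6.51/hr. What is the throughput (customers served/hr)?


ρ = 3.1060; P_K = (1−ρ)ρ^8/(1−ρ^9) = 0.678067
λ_eff = λ(1 − P_K) = 20.22·(1 − 0.678067) = 20.22·0.321933 = 6.5095 /hr

Final: 6.5095 /hr


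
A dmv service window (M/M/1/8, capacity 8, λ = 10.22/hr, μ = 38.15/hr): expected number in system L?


ρ = 10.22/38.15 = 0.2679
L = ρ[1 − (K+1)ρ^K + Kρ^(K+1)] / [(1−ρ)(1−ρ^(K+1))]
Numerator: 0.2679·(1 − 9·0.00002652 + 8·0.000007106) = 0.267841
Denominator: (0.7321)·(0.999993) = 0.732105
L = 0.267841/0.732105 = 0.3659

Final: 0.3659


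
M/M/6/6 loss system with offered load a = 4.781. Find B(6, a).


B(c,a) = (a^c/c!) / Σ_{k=0}^{c} a^k/k!
a^6/6! = 16.587463
Σ terms (k=0..6): 1.00000 + 4.78100 + 11.42898 + 18.21399 + 21.77027 + 20.81673 + 16.58746 = 94.598423
B = 16.587463/94.598423 = 0.175346

Final: 0.175346


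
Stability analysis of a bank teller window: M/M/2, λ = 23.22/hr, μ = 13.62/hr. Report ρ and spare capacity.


Total capacity cμ = 2·13.62 = 27.24/hr
ρ = λ/(cμ) = 23.22/27.24 = 0.8524
Stable ⇔ ρ < 1: YES
Spare capacity = cμ − λ = 27.24 − 23.22 = 4.02/hr

Final: ρ = 0.8524; stable; margin = 4.02/hr


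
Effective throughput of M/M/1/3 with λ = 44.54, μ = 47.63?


ρ = 0.9351; P_K = (1−ρ)ρ^3/(1−ρ^4) = 0.225436
λ_eff = λ(1 − P_K) = 44.54·(1 − 0.225436) = 44.54·0.774564 = 34.4991 /hr

Final: 34.4991 /hr


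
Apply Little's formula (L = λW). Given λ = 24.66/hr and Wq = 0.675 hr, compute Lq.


Lq = λWq = 24.66·0.675 = 16.6455

Final: 16.6455


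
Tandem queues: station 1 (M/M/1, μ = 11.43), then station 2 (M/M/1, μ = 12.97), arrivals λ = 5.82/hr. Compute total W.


Each node sees arrival rate λ = 5.82/hr (tandem ⇒ throughput preserved).
W₁ = 1/(μ₁−λ) = 1/(11.43−5.82) = 0.17825 hr
W₂ = 1/(μ₂−λ) = 1/(12.97−5.82) = 0.13986 hr
W_total = W₁ + W₂ = 0.17825 + 0.13986 = 0.31811 hr

Final: 0.31811 hr


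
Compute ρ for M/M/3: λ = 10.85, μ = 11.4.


ρ = λ/(cμ) = 10.85/(3·11.4) = 10.85/34.20 = 0.3173

Final: 0.3173


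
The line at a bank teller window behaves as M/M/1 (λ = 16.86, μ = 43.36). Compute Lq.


ρ = 16.86/43.36 = 0.3888
Lq = ρ²/(1−ρ) = 0.1512/0.6112 = 0.2474

Final: 0.2474


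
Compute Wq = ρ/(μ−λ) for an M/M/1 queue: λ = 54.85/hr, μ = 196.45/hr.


ρ = 54.85/196.45 = 0.2792
Wq = ρ/(μ−λ) = 0.2792/(196.45 − 54.85) = 0.2792/141.60 = 0.001972 hr

Final: 0.001972 hr


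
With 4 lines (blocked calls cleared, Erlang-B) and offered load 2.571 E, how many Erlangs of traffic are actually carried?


B(4,2.571) = 0.157909 (Erlang-B)
Carried load = a(1 − B) = 2.571·(1 − 0.157909) = 2.571·0.842091 = 2.1650 E

Final: 2.1650 Erlangs


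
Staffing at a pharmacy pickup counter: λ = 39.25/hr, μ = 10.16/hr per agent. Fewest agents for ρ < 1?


Stability requires cμ > λ ⇔ c > λ/μ.
λ/μ = 39.25/10.16 = 3.8632
Minimum integer c = ⌊3.8632⌋ + 1 = 4
Check: 4·10.16 = 40.64 > 39.25, while 3·10.16 = 30.48 ≤ 39.25

Final: 4 servers


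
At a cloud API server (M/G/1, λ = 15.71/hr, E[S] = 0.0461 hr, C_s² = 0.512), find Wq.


ρ = λ·E[S] = 15.71·0.0461 = 0.7242
E[S²] = E[S]²(1+C_s²) = 0.0461²·(1+0.512) = 0.003213
Wq = λ·E[S²]/(2(1−ρ)) = 15.71·0.003213/(2·0.2758) = 0.09153 hr

Final: 0.09153 hr


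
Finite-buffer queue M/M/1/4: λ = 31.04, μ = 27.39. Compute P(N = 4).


ρ = λ/μ = 31.04/27.39 = 1.1333
P_K = (1−ρ)ρ^K/(1−ρ^(K+1)) = (-0.1333·1.649372)/(1 − 1.869168)
= -0.219796/-0.869168 = 0.252881

Final: 0.252881


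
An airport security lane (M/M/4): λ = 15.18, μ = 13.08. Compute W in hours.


a = 1.1606; ρ = 0.2901; P₀ = 0.312403
Lq = P₀·a^c·ρ/(c!(1−ρ)²) = 0.01360
Wq = Lq/λ = 0.01360/15.18 = 0.0008957 hr
W = Wq + 1/μ = 0.0008957 + 0.07645 = 0.07735 hr

Final: 0.07735 hr


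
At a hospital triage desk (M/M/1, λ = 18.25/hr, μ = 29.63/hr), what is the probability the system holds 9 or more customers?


ρ = 18.25/29.63 = 0.6159
P(N ≥ n) = ρ^n = 0.6159^9 = 0.012758

Final: 0.012758


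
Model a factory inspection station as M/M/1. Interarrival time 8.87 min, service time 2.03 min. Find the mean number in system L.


λ = 60/8.87 = 6.7644 /hr
μ = 60/2.03 = 29.5567 /hr
ρ = λ/μ = 6.7644/29.5567 = 0.2289
L = ρ/(1−ρ) = 0.2289/0.7711 = 0.2968

Final: 0.2968


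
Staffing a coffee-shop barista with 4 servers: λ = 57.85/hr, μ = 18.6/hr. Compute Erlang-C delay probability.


a = λ/μ = 3.1102; ρ = a/4 = 0.7776
P₀ = 0.031757 (from M/M/c formula)
C(c,a) = [a^c/(c!(1−ρ))]·P₀ = [93.57540/(24·0.2224)]·0.031757
= 17.52772·0.031757 = 0.556629

Final: 0.556629


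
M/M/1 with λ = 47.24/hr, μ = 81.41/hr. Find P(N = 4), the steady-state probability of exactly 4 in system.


ρ = 47.24/81.41 = 0.5803
P_n = (1−ρ)·ρ^n = (1 − 0.5803)·0.5803^4 = 0.4197·0.113378 = 0.047588

Final: 0.047588


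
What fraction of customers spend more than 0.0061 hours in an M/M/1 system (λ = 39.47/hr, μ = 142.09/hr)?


W ~ Exponential(μ−λ) for M/M/1.
μ − λ = 142.09 − 39.47 = 102.6200
P(W > t) = e^{−(μ−λ)t} = e^{−0.6260} = 0.534736

Final: 0.534736


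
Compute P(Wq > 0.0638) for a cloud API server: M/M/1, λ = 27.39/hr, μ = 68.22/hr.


ρ = 27.39/68.22 = 0.4015
P(Wq > t) = ρ·e^{−(μ−λ)t} = 0.4015·e^{−2.6050}
= 0.4015·0.073907 = 0.029673

Final: 0.029673


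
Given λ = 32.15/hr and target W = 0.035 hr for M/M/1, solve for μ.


W = 1/(μ−λ) ⇒ μ − λ = 1/W = 1/0.035 = 28.5714
μ = λ + 1/W = 32.15 + 28.5714 = 60.7214 per hr

Final: 60.7214 /hr


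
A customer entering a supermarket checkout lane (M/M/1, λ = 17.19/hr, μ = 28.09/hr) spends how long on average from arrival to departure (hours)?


W = 1/(μ−λ) = 1/(28.09 − 17.19) = 1/10.90 = 0.09174 hr

Final: 0.09174 hr


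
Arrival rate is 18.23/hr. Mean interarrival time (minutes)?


Mean interarrival time = 1/λ = 1/18.23 hour = 0.05485 hour
In minutes: 0.05485 × 60 = 3.2913 min

Final: 3.2913 min


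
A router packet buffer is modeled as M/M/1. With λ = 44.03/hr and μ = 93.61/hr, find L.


ρ = λ/μ = 44.03/93.61 = 0.4704
L = ρ/(1−ρ) = 0.4704/(1 − 0.4704) = 0.4704/0.5296 = 0.8881

Final: 0.8881


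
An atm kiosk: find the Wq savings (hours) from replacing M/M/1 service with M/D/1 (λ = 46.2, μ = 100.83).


ρ = 46.2/100.83 = 0.4582
Wq(M/M/1) = ρ/(μ−λ) = 0.4582/54.63 = 0.008387 hr
Wq(M/D/1) = ρ/(2(μ−λ)) = 0.004194 hr
Savings = 0.008387 − 0.004194 = 0.004194 hr

Final: 0.004194 hr


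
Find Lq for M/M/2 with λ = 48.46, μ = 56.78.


a = λ/μ = 0.8535; ρ = a/2 = 0.4267
P₀ = 0.401802
Lq = P₀·a^c·ρ / (c!·(1−ρ)²) = 0.401802·0.72841·0.4267/(2·0.32863)
= 0.19002

Final: 0.19002


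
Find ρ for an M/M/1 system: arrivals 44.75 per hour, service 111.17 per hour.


ρ = λ/μ = 44.75/111.17 = 0.4025

Final: 0.4025


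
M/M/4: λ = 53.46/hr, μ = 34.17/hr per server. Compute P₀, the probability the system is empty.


a = λ/μ = 53.46/34.17 = 1.5645; ρ = a/c = 0.3911
Σ_{k=0}^{3} a^k/k! (terms k=0..3) = 1.00000 + 1.56453 + 1.22388 + 0.63826 = 4.42667
Tail: a^4/(4!(1−ρ)) = 5.99150/(24·0.6089) = 0.41002
P₀ = 1/(4.42667 + 0.41002) = 1/4.83669 = 0.206753

Final: 0.206753


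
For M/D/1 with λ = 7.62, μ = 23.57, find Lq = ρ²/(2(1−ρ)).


ρ = 7.62/23.57 = 0.3233
M/D/1: Lq = ρ²/(2(1−ρ)) = 0.1045/(2·0.6767) = 0.07723

Final: 0.07723


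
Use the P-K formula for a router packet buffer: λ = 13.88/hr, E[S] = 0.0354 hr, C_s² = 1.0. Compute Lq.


ρ = λ·E[S] = 13.88·0.0354 = 0.4914
Lq = ρ²(1+C_s²)/(2(1−ρ)) = 0.2414·(1+1.0)/(2·0.5086)
= 0.2414·2.0000/1.0173 = 0.47464

Final: 0.47464


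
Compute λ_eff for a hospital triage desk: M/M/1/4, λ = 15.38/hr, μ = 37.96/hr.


ρ = 0.4052; P_K = (1−ρ)ρ^4/(1−ρ^5) = 0.016206
λ_eff = λ(1 − P_K) = 15.38·(1 − 0.016206) = 15.38·0.983794 = 15.1307 /hr

Final: 15.1307 /hr


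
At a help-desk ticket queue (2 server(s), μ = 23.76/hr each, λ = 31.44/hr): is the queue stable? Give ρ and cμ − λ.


Total capacity cμ = 2·23.76 = 47.52/hr
ρ = λ/(cμ) = 31.44/47.52 = 0.6616
Stable ⇔ ρ < 1: YES
Spare capacity = cμ − λ = 47.52 − 31.44 = 16.08/hr

Final: ρ = 0.6616; stable; margin = 16.08/hr


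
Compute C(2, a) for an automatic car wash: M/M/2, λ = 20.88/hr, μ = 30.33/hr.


a = λ/μ = 0.6884; ρ = a/2 = 0.3442
P₀ = 0.487859 (from M/M/c formula)
C(c,a) = [a^c/(c!(1−ρ))]·P₀ = [0.47393/(2·0.6558)]·0.487859
= 0.36135·0.487859 = 0.176286

Final: 0.176286


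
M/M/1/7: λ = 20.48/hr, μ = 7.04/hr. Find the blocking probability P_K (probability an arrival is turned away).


ρ = λ/μ = 20.48/7.04 = 2.9091
P_K = (1−ρ)ρ^K/(1−ρ^(K+1)) = (-1.9091·1763.197868)/(1 − 5129.302890)
= -3366.105021/-5128.302890 = 0.656378

Final: 0.656378


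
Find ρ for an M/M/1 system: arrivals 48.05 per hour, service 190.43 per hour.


ρ = λ/μ = 48.05/190.43 = 0.2523

Final: 0.2523


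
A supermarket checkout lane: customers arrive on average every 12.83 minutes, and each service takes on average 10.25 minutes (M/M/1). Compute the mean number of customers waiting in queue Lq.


λ = 60/12.83 = 4.6765 /hr
μ = 60/10.25 = 5.8537 /hr
ρ = λ/μ = 4.6765/5.8537 = 0.7989
Lq = ρ²/(1−ρ) = 0.6383/0.2011 = 3.1740

Final: 3.1740


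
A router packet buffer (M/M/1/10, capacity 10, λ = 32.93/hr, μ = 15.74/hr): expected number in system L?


ρ = 32.93/15.74 = 2.0921
L = ρ[1 − (K+1)ρ^K + Kρ^(K+1)] / [(1−ρ)(1−ρ^(K+1))]
Numerator: 2.0921·(1 − 11·1606.460409 + 10·3360.911135) = 33346.430297
Denominator: (-1.0921)·(-3359.911135) = 3669.432809
L = 33346.430297/3669.432809 = 9.0876

Final: 9.0876


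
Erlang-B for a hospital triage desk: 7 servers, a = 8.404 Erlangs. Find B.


B(c,a) = (a^c/c!) / Σ_{k=0}^{c} a^k/k!
a^7/7! = 587.451165
Σ terms (k=0..7): 1.00000 + 8.40400 + 35.31361 + 98.92519 + 207.84182 + 349.34053 + 489.30963 + 587.45117 = 1777.585940
B = 587.451165/1777.585940 = 0.330477

Final: 0.330477


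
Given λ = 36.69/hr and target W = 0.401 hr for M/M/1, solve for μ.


W = 1/(μ−λ) ⇒ μ − λ = 1/W = 1/0.401 = 2.4938
μ = λ + 1/W = 36.69 + 2.4938 = 39.1838 per hr

Final: 39.1838 /hr


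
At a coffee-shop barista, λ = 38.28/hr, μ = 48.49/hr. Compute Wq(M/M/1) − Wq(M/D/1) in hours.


ρ = 38.28/48.49 = 0.7894
Wq(M/M/1) = ρ/(μ−λ) = 0.7894/10.21 = 0.07732 hr
Wq(M/D/1) = ρ/(2(μ−λ)) = 0.03866 hr
Savings = 0.07732 − 0.03866 = 0.03866 hr

Final: 0.03866 hr


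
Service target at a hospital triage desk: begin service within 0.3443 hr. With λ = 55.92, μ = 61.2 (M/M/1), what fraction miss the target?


ρ = 55.92/61.2 = 0.9137
P(Wq > t) = ρ·e^{−(μ−λ)t} = 0.9137·e^{−1.8179}
= 0.9137·0.162366 = 0.148358

Final: 0.148358


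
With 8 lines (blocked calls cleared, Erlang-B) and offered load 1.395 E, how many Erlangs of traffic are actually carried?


B(8,1.395) = 0.00008815 (Erlang-B)
Carried load = a(1 − B) = 1.395·(1 − 0.00008815) = 1.395·0.999912 = 1.3949 E

Final: 1.3949 Erlangs


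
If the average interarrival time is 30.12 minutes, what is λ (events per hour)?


λ = 1/(interarrival time) in consistent units.
1 hour = 60 min, so λ = 60/30.12 = 1.9920 per hour

Final: 1.9920 /hr


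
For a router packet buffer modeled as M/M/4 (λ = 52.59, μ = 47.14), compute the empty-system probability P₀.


a = λ/μ = 52.59/47.14 = 1.1156; ρ = a/c = 0.2789
Σ_{k=0}^{3} a^k/k! (terms k=0..3) = 1.00000 + 1.11561 + 0.62230 + 0.23141 = 2.96932
Tail: a^4/(4!(1−ρ)) = 1.54901/(24·0.7211) = 0.08951
P₀ = 1/(2.96932 + 0.08951) = 1/3.05883 = 0.326923

Final: 0.326923


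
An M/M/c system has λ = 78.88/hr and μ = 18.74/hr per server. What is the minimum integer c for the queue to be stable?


Stability requires cμ > λ ⇔ c > λ/μ.
λ/μ = 78.88/18.74 = 4.2092
Minimum integer c = ⌊4.2092⌋ + 1 = 5
Check: 5·18.74 = 93.70 > 78.88, while 4·18.74 = 74.96 ≤ 78.88

Final: 5 servers


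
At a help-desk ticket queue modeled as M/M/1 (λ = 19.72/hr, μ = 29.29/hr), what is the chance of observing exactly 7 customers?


ρ = 19.72/29.29 = 0.6733
P_n = (1−ρ)·ρ^n = (1 − 0.6733)·0.6733^7 = 0.3267·0.062707 = 0.020488

Final: 0.020488


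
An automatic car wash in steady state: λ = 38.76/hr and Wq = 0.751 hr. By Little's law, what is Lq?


Lq = λWq = 38.76·0.751 = 29.1088

Final: 29.1088


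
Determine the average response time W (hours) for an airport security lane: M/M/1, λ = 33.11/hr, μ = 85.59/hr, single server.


W = 1/(μ−λ) = 1/(85.59 − 33.11) = 1/52.48 = 0.01905 hr

Final: 0.01905 hr


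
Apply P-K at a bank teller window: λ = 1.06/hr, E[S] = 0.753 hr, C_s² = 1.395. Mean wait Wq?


ρ = λ·E[S] = 1.06·0.753 = 0.7982
E[S²] = E[S]²(1+C_s²) = 0.753²·(1+1.395) = 1.357987
Wq = λ·E[S²]/(2(1−ρ)) = 1.06·1.357987/(2·0.2018) = 3.56621 hr

Final: 3.56621 hr


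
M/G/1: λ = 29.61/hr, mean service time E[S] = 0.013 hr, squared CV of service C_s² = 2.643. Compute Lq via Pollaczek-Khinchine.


ρ = λ·E[S] = 29.61·0.013 = 0.3849
Lq = ρ²(1+C_s²)/(2(1−ρ)) = 0.1482·(1+2.643)/(2·0.6151)
= 0.1482·3.6430/1.2301 = 0.43880

Final: 0.43880


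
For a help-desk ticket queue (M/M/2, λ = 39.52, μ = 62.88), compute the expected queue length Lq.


a = λ/μ = 0.6285; ρ = a/2 = 0.3142
P₀ = 0.521781
Lq = P₀·a^c·ρ / (c!·(1−ρ)²) = 0.521781·0.39501·0.3142/(2·0.47025)
= 0.06887

Final: 0.06887


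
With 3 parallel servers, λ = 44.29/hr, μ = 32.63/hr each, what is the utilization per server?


ρ = λ/(cμ) = 44.29/(3·32.63) = 44.29/97.89 = 0.4524

Final: 0.4524


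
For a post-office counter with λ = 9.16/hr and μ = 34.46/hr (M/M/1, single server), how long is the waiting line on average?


ρ = 9.16/34.46 = 0.2658
Lq = ρ²/(1−ρ) = 0.07066/0.7342 = 0.09624

Final: 0.09624


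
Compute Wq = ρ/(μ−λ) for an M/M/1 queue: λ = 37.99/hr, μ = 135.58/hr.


ρ = 37.99/135.58 = 0.2802
Wq = ρ/(μ−λ) = 0.2802/(135.58 − 37.99) = 0.2802/97.59 = 0.002871 hr

Final: 0.002871 hr


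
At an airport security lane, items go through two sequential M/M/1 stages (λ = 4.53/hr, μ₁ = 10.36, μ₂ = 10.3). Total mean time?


Each node sees arrival rate λ = 4.53/hr (tandem ⇒ throughput preserved).
W₁ = 1/(μ₁−λ) = 1/(10.36−4.53) = 0.17153 hr
W₂ = 1/(μ₂−λ) = 1/(10.3−4.53) = 0.17331 hr
W_total = W₁ + W₂ = 0.17153 + 0.17331 = 0.34484 hr

Final: 0.34484 hr


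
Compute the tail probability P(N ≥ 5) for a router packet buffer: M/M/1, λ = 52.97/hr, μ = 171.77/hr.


ρ = 52.97/171.77 = 0.3084
P(N ≥ n) = ρ^n = 0.3084^5 = 0.002789

Final: 0.002789


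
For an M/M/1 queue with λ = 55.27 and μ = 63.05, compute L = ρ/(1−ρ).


ρ = λ/μ = 55.27/63.05 = 0.8766
L = ρ/(1−ρ) = 0.8766/(1 − 0.8766) = 0.8766/0.1234 = 7.1041

Final: 7.1041


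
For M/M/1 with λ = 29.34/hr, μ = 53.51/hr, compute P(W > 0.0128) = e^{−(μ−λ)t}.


W ~ Exponential(μ−λ) for M/M/1.
μ − λ = 53.51 − 29.34 = 24.1700
P(W > t) = e^{−(μ−λ)t} = e^{−0.3094} = 0.733905

Final: 0.733905


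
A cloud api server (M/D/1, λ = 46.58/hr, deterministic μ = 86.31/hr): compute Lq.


ρ = 46.58/86.31 = 0.5397
M/D/1: Lq = ρ²/(2(1−ρ)) = 0.2913/(2·0.4603) = 0.31637

Final: 0.31637


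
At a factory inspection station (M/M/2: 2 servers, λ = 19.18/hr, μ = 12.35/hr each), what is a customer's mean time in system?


a = 1.5530; ρ = 0.7765; P₀ = 0.125798
Lq = P₀·a^c·ρ/(c!(1−ρ)²) = 2.35870
Wq = Lq/λ = 2.35870/19.18 = 0.12298 hr
W = Wq + 1/μ = 0.12298 + 0.08097 = 0.20395 hr

Final: 0.20395 hr


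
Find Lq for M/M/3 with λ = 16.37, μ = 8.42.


a = λ/μ = 1.9442; ρ = a/3 = 0.6481
P₀ = 0.120276
Lq = P₀·a^c·ρ / (c!·(1−ρ)²) = 0.120276·7.34869·0.6481/(6·0.12386)
= 0.77076

Final: 0.77076


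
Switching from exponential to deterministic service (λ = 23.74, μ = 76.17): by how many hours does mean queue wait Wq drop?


ρ = 23.74/76.17 = 0.3117
Wq(M/M/1) = ρ/(μ−λ) = 0.3117/52.43 = 0.005945 hr
Wq(M/D/1) = ρ/(2(μ−λ)) = 0.002972 hr
Savings = 0.005945 − 0.002972 = 0.002972 hr

Final: 0.002972 hr


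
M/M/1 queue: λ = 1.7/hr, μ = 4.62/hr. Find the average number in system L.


ρ = λ/μ = 1.7/4.62 = 0.3680
L = ρ/(1−ρ) = 0.3680/(1 − 0.3680) = 0.3680/0.6320 = 0.5822

Final: 0.5822


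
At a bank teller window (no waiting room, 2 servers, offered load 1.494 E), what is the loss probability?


B(c,a) = (a^c/c!) / Σ_{k=0}^{c} a^k/k!
a^2/2! = 1.116018
Σ terms (k=0..2): 1.00000 + 1.49400 + 1.11602 = 3.610018
B = 1.116018/3.610018 = 0.309145

Final: 0.309145
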